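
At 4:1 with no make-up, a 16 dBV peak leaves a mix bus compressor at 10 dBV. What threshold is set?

Gain reduction = 16 − 10 = 6 dB; output overshoot = GR / (R − 1) = 6 / 3 = 2 dB.
Threshold = output − output overshoot = 10 − 2 = 8 dBV.

8 dBV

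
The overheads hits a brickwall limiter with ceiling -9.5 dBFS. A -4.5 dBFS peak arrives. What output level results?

-9.5 dBFS

The limiter clamps the peak to its -9.5 dBFS ceiling.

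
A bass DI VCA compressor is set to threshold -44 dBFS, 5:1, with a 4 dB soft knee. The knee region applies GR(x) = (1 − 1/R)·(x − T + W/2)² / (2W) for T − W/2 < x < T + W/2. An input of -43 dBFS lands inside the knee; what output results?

x − T + W/2 = -43 − (-44) + 2 = 3.
GR = (1 − 1/5) × 3² / 8 = 0.8 × 9 / 8 = 0.9 dB.
Output = -43 − 0.9 = -43.9 dBFS.

-43.9 dBFS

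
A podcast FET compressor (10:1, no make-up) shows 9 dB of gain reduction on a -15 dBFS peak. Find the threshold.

Let T be the threshold. Output overshoot = (input overshoot)/R, so -24 − T = (-15 − T)/10.
10·(-24 − T) = -15 − T → 9·T = -240 − (-15) = -225.
T = -225/9 = -25 dBFS.

-25 dBFS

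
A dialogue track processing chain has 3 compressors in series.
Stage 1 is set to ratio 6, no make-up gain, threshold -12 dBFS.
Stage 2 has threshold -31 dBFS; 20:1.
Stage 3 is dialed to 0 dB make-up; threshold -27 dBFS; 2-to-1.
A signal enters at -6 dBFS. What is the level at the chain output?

Stage 1: -6 dBFS is 6 dB over -12 dBFS; at 6:1 that becomes 1 dB over, giving -11 dBFS.
Stage 2: 20 dB above -31 dBFS, reduced 20:1 to 1 dB above → -30 dBFS.
Stage 3: below threshold (-30 ≤ -27); passes unchanged; output -30 dBFS.

-30 dBFS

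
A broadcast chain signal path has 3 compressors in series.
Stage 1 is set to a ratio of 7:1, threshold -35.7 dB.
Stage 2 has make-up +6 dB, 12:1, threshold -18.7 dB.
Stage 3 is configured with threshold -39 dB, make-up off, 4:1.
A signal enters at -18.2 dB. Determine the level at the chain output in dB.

Stage 1: -18.2 dB is 17.5 dB over -35.7 dB; at 7:1 that becomes 2.5 dB over, giving -33.2 dB.
Stage 2: below threshold (-33.2 ≤ -18.7); passes unchanged; make-up brings it to -27.2 dB.
Stage 3: 11.8 dB above -39 dB, reduced 4:1 to 2.95 dB above → -36.05 dB.

-36.05 dB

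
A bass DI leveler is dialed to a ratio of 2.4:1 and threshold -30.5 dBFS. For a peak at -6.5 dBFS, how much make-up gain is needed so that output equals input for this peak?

14 dB

The peak compresses to -30.5 + 24/2.4 = -20.5 dBFS.
To reach -6.5 dBFS requires -6.5 − (-20.5) = 14 dB of make-up.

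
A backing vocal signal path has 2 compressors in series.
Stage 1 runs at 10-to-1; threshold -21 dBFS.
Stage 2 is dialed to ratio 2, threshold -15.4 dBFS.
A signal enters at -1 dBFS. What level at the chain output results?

-19 dBFS

Stage 1: -1 dBFS is 20 dB over -21 dBFS; at 10:1 that becomes 2 dB over, giving -19 dBFS.
Stage 2: below threshold (-19 ≤ -15.4); passes unchanged; output -19 dBFS.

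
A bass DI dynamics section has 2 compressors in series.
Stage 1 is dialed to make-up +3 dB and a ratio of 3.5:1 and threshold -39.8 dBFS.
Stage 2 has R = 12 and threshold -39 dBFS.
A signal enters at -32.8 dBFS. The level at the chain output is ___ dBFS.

-38.65 dBFS

Stage 1: -32.8 dBFS is 7 dB over -39.8 dBFS; at 3.5:1 that becomes 2 dB over, giving -37.8 dBFS; +3 dB make-up → -34.8 dBFS.
Stage 2: -34.8 dBFS is 4.2 dB over -39 dBFS; at 12:1 that becomes 0.35 dB over, giving -38.65 dBFS.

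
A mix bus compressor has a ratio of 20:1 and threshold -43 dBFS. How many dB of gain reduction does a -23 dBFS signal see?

Overshoot = -23 − (-43) = 20 dB.
A 20:1 ratio leaves 1 dB of that excess.
Gain reduction = 20 − 1 = 19 dB.

19 dB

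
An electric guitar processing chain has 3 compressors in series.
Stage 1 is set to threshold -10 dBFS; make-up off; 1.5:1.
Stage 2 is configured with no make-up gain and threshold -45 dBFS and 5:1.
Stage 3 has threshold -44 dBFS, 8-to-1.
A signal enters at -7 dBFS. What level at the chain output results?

-43.2 dBFS

Stage 1: -7 dBFS is 3 dB over -10 dBFS; at 1.5:1 that becomes 2 dB over, giving -8 dBFS.
Stage 2: overshoot 37 dB → 37/5 = 7.4 dB → -37.6 dBFS.
Stage 3: overshoot 6.4 dB → 6.4/8 = 0.8 dB → -43.2 dBFS.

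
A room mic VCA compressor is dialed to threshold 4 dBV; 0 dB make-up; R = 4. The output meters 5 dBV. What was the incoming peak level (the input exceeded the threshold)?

That's 1 dB above the 4 dBV threshold.
Before 4:1 compression the overshoot was 1 × 4 = 4 dB, so input = 4 + 4 = 8 dBV.

8 dBV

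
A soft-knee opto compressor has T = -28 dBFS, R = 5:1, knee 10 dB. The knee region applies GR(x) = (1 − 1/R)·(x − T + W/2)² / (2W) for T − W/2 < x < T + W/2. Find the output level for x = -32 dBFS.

-32.04 dBFS

x − T + W/2 = -32 − (-28) + 5 = 1.
GR = (1 − 1/5) × 1² / 20 = 0.8 × 1 / 20 = 0.04 dB.
Output = -32 − 0.04 = -32.04 dBFS.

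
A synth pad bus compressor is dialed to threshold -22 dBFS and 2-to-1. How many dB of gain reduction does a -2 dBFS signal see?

10 dB

Overshoot = -2 − (-22) = 20 dB.
After 2:1 compression the overshoot becomes 20/2 = 10 dB.
Gain reduction = 20 − 10 = 10 dB.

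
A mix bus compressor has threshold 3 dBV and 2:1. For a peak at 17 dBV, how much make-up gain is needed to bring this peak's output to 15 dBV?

The peak compresses to 3 + 14/2 = 10 dBV.
To reach 15 dBV requires 15 − 10 = 5 dB of make-up.

5 dB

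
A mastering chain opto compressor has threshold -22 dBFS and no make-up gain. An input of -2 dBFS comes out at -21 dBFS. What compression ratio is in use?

20:1

Input overshoot = -2 − (-22) = 20 dB; output overshoot = -21 − (-22) = 1 dB.
Ratio = 20 / 1 = 20.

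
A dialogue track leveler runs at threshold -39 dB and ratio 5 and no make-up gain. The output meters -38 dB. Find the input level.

That's 1 dB above the -39 dB threshold.
Before 5:1 compression the overshoot was 1 × 5 = 5 dB, so input = -39 + 5 = -34 dB.

-34 dB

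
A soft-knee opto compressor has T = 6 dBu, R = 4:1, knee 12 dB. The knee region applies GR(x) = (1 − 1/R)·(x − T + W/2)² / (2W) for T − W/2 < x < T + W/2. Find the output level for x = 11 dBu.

7.21875 dBu

x − T + W/2 = 11 − 6 + 6 = 11.
GR = (1 − 1/4) × 11² / 24 = 0.75 × 121 / 24 = 3.78125 dB.
Output = 11 − 3.78125 = 7.21875 dBu.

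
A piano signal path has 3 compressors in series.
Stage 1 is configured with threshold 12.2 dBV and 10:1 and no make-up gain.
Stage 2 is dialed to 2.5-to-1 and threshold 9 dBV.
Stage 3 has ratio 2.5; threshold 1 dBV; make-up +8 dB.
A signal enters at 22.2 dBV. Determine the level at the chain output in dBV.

Stage 1: overshoot 10 dB → 10/10 = 1 dB → 13.2 dBV.
Stage 2: overshoot 4.2 dB → 4.2/2.5 = 1.68 dB → 10.68 dBV.
Stage 3: overshoot 9.68 dB → 9.68/2.5 = 3.872 dB → 4.872 dBV; +8 dB make-up → 12.872 dBV.

12.872 dBV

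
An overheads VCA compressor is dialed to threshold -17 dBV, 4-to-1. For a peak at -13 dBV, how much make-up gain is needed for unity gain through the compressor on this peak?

3 dB

The peak compresses to -17 + 4/4 = -16 dBV.
To reach -13 dBV requires -13 − (-16) = 3 dB of make-up.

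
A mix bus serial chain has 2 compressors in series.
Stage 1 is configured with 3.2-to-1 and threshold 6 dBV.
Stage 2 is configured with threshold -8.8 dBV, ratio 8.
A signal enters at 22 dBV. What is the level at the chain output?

Stage 1: 16 dB above 6 dBV, reduced 3.2:1 to 5 dB above → 11 dBV.
Stage 2: 11 dBV is 19.8 dB over -8.8 dBV; at 8:1 that becomes 2.475 dB over, giving -6.325 dBV.

-6.325 dBV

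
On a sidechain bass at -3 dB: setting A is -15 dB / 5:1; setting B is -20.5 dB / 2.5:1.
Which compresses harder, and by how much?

B, by 0.9 dB

A: GR = 12 − 12/5 = 9.6 dB.
B: GR = 17.5 − 17.5/2.5 = 10.5 dB.
B applies 0.9 dB more gain reduction.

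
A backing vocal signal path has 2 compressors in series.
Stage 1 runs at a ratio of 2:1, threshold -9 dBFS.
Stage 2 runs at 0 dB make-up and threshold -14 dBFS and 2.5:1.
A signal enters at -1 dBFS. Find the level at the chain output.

-10.4 dBFS

Stage 1: -1 dBFS is 8 dB over -9 dBFS; at 2:1 that becomes 4 dB over, giving -5 dBFS.
Stage 2: overshoot 9 dB → 9/2.5 = 3.6 dB → -10.4 dBFS.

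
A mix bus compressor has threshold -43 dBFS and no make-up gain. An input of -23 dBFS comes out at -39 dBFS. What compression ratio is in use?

5:1

Input overshoot = -23 − (-43) = 20 dB; output overshoot = -39 − (-43) = 4 dB.
Ratio = 20 / 4 = 5.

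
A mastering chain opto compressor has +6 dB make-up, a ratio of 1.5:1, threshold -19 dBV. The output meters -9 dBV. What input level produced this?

Stripping the +6 dB make-up gives -15 dBV at the gain stage.
That's 4 dB above the -19 dBV threshold.
Undo the ratio: input overshoot = 4 × 1.5 = 6 dB, giving input = -13 dBV.

-13 dBV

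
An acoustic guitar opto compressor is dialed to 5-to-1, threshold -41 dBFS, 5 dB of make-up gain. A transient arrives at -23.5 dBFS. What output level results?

-23.5 dBFS sits 17.5 dB over threshold.
The 17.5 dB excess becomes 3.5 dB after 5:1 reduction.
So the level is -41 + 3.5 = -37.5 dBFS; make-up adds 5 dB, giving -32.5 dBFS.

-32.5 dBFS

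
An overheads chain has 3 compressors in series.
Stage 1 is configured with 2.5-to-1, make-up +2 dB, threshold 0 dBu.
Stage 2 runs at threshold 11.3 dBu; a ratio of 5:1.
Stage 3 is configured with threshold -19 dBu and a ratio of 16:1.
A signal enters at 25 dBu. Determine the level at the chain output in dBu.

-17.0975 dBu

Stage 1: 25 dB above 0 dBu, reduced 2.5:1 to 10 dB above → 10 dBu; +2 dB make-up → 12 dBu.
Stage 2: 12 dBu is 0.7 dB over 11.3 dBu; at 5:1 that becomes 0.14 dB over, giving 11.44 dBu.
Stage 3: 11.44 dBu is 30.44 dB over -19 dBu; at 16:1 that becomes 1.9025 dB over, giving -17.0975 dBu.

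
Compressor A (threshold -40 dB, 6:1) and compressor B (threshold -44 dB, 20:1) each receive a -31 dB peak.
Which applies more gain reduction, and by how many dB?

A: GR = 9 − 9/6 = 7.5 dB.
B: GR = 13 − 13/20 = 12.35 dB.
B applies 4.85 dB more gain reduction.

B, by 4.85 dB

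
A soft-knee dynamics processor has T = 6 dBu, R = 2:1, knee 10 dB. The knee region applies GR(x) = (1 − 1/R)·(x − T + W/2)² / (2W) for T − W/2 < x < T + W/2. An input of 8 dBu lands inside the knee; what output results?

x − T + W/2 = 8 − 6 + 5 = 7.
GR = (1 − 1/2) × 7² / 20 = 0.5 × 49 / 20 = 1.225 dB.
Output = 8 − 1.225 = 6.775 dBu.

6.775 dBu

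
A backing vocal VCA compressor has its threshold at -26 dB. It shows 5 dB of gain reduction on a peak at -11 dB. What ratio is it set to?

Input overshoot = -11 − (-26) = 15 dB.
Output overshoot = 15 − 5 = 10 dB.
Ratio = input overshoot / output overshoot = 15 / 10 = 1.5.

1.5:1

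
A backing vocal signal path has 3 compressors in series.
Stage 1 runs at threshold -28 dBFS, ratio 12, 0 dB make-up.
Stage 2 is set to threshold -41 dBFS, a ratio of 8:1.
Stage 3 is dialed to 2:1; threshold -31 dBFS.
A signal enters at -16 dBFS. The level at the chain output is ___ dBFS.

-39.25 dBFS

Stage 1: 12 dB above -28 dBFS, reduced 12:1 to 1 dB above → -27 dBFS.
Stage 2: 14 dB above -41 dBFS, reduced 8:1 to 1.75 dB above → -39.25 dBFS.
Stage 3: -39.25 dBFS ≤ -31 dBFS, so stage 3 doesn't engage; output -39.25 dBFS.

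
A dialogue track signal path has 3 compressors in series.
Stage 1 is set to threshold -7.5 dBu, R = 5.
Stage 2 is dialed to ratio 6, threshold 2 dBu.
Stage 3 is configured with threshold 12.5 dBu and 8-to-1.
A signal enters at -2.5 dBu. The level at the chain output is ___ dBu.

-6.5 dBu

Stage 1: -2.5 dBu is 5 dB over -7.5 dBu; at 5:1 that becomes 1 dB over, giving -6.5 dBu.
Stage 2: -6.5 dBu is at or below the 2 dBu threshold — no compression; output -6.5 dBu.
Stage 3: -6.5 dBu is at or below the 12.5 dBu threshold — no compression; output -6.5 dBu.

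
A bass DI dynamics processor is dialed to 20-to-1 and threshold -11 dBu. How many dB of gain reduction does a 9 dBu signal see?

9 dBu exceeds the threshold by 20 dB.
After 20:1 compression the overshoot becomes 20/20 = 1 dB.
Gain reduction = 20 − 1 = 19 dB.

19 dB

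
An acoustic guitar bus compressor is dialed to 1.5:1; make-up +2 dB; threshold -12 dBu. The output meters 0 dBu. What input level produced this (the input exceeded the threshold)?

Remove make-up: 0 − 2 = -2 dBu.
Post-compression overshoot = -2 − (-12) = 10 dB.
Undo the ratio: input overshoot = 10 × 1.5 = 15 dB, giving input = 3 dBu.

3 dBu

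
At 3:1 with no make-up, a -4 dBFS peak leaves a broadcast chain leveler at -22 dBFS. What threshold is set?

-31 dBFS

Input is 27 dB above T (since output overshoot × R = input overshoot: (-22 − T)·3 = -4 − T gives T = -31 dBFS).
Check: -31 + (-4 − (-31))/3 = -31 + 9 = -22 dBFS. ✓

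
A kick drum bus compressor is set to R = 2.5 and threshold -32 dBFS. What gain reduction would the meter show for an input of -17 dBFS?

The signal is 15 dB above threshold.
At 2.5:1, output sits 15/2.5 = 6 dB above threshold.
GR = overshoot in − overshoot out = 15 − 6 = 9 dB.

9 dB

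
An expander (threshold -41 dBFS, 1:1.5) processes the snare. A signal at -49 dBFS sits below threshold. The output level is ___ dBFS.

-53 dBFS

Undershoot = (-41) − (-49) = 8 dB.
At 1:1.5, that expands to 12 dB under threshold.
Output = -41 − 12 = -53 dBFS.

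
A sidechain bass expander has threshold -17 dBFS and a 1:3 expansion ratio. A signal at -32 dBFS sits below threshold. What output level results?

-62 dBFS

Undershoot = (-17) − (-32) = 15 dB.
At 1:3, that expands to 45 dB under threshold.
Output = -17 − 45 = -62 dBFS.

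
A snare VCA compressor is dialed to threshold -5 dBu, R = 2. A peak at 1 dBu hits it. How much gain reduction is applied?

1 dBu exceeds the threshold by 6 dB.
A 2:1 ratio leaves 3 dB of that excess.
GR = overshoot in − overshoot out = 6 − 3 = 3 dB.

3 dB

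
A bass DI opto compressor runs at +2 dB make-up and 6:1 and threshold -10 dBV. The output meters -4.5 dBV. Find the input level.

11 dBV

Before make-up, the level was -4.5 − 2 = -6.5 dBV.
Post-compression overshoot = -6.5 − (-10) = 3.5 dB.
Before 6:1 compression the overshoot was 3.5 × 6 = 21 dB, so input = -10 + 21 = 11 dBV.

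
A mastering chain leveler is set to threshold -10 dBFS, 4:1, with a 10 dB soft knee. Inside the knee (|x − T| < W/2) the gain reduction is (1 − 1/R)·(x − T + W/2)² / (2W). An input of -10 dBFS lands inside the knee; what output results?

x − T + W/2 = -10 − (-10) + 5 = 5.
GR = (1 − 1/4) × 5² / 20 = 0.75 × 25 / 20 = 0.9375 dB.
Output = -10 − 0.9375 = -10.9375 dBFS.

-10.9375 dBFS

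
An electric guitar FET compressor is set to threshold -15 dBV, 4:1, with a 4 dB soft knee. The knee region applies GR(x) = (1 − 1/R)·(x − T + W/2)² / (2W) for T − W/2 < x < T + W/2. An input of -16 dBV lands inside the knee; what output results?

x − T + W/2 = -16 − (-15) + 2 = 1.
GR = (1 − 1/4) × 1² / 8 = 0.75 × 1 / 8 = 0.09375 dB.
Output = -16 − 0.09375 = -16.09375 dBV.

-16.09375 dBV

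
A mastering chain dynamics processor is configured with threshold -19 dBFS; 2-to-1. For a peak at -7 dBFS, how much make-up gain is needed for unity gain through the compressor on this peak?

Without make-up, output = threshold + overshoot/2 = -19 + 6 = -13 dBFS.
Gap to target: 6 dB.

6 dB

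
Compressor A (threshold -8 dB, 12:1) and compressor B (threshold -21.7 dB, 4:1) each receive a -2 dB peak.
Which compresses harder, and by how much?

A: GR = 6 − 6/12 = 5.5 dB.
B: GR = 19.7 − 19.7/4 = 14.775 dB.
B applies 9.275 dB more gain reduction.

B, by 9.275 dB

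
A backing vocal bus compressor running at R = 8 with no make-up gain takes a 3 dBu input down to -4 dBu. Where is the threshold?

Input is 8 dB above T (since output overshoot × R = input overshoot: (-4 − T)·8 = 3 − T gives T = -5 dBu).
Check: -5 + (3 − (-5))/8 = -5 + 1 = -4 dBu. ✓

-5 dBu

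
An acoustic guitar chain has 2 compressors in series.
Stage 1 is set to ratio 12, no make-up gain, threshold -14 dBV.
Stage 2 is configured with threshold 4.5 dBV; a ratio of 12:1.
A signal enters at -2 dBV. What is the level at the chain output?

Stage 1: overshoot 12 dB → 12/12 = 1 dB → -13 dBV.
Stage 2: -13 dBV ≤ 4.5 dBV, so stage 2 doesn't engage; output -13 dBV.

-13 dBV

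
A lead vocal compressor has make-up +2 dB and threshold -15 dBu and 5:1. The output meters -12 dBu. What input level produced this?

Stripping the +2 dB make-up gives -14 dBu at the gain stage.
That's 1 dB above the -15 dBu threshold.
Undo the ratio: input overshoot = 1 × 5 = 5 dB, giving input = -10 dBu.

-10 dBu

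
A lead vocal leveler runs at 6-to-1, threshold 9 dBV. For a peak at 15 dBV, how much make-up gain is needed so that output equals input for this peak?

5 dB

Overshoot 6 dB → 6/6 = 1 dB after compression, so the compressed level is 9 + 1 = 10 dBV.
Make-up = target − compressed = 15 − 10 = 5 dB.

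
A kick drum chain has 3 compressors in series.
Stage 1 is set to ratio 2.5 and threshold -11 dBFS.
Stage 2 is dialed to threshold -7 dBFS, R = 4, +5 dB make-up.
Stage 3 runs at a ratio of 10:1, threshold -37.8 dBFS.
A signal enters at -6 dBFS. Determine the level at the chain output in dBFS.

-34.42 dBFS

Stage 1: 5 dB above -11 dBFS, reduced 2.5:1 to 2 dB above → -9 dBFS.
Stage 2: -9 dBFS ≤ -7 dBFS, so stage 2 doesn't engage; make-up brings it to -4 dBFS.
Stage 3: -4 dBFS is 33.8 dB over -37.8 dBFS; at 10:1 that becomes 3.38 dB over, giving -34.42 dBFS.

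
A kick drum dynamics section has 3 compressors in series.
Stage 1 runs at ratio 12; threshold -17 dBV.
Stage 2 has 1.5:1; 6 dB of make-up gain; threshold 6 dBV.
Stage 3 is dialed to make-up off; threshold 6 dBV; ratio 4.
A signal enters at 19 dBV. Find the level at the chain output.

-8 dBV

Stage 1: 36 dB above -17 dBV, reduced 12:1 to 3 dB above → -14 dBV.
Stage 2: -14 dBV is at or below the 6 dBV threshold — no compression; make-up brings it to -8 dBV.
Stage 3: -8 dBV is at or below the 6 dBV threshold — no compression; output -8 dBV.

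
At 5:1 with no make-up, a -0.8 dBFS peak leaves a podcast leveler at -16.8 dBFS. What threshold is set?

-20.8 dBFS

Input is 20 dB above T (since output overshoot × R = input overshoot: (-16.8 − T)·5 = -0.8 − T gives T = -20.8 dBFS).
Check: -20.8 + (-0.8 − (-20.8))/5 = -20.8 + 4 = -16.8 dBFS. ✓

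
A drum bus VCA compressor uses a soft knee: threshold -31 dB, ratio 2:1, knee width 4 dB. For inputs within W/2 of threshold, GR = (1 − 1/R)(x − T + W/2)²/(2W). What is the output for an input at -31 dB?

-31.25 dB

x − T + W/2 = -31 − (-31) + 2 = 2.
GR = (1 − 1/2) × 2² / 8 = 0.5 × 4 / 8 = 0.25 dB.
Output = -31 − 0.25 = -31.25 dB.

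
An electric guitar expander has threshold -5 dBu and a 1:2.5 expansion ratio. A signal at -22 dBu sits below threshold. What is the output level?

-47.5 dBu

The input is 17 dB below the -5 dBu threshold.
A 1:2.5 expander multiplies undershoot by 2.5: 17 × 2.5 = 42.5 dB below threshold.
Output = -5 − 42.5 = -47.5 dBu.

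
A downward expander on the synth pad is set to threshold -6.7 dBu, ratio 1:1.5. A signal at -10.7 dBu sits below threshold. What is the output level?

-12.7 dBu

The input is 4 dB below the -6.7 dBu threshold.
A 1:1.5 expander multiplies undershoot by 1.5: 4 × 1.5 = 6 dB below threshold.
Output = -6.7 − 6 = -12.7 dBu.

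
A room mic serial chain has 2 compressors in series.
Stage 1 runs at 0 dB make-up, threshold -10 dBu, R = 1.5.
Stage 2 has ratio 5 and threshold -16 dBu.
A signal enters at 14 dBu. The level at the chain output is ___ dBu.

Stage 1: 24 dB above -10 dBu, reduced 1.5:1 to 16 dB above → 6 dBu.
Stage 2: 6 dBu is 22 dB over -16 dBu; at 5:1 that becomes 4.4 dB over, giving -11.6 dBu.

-11.6 dBu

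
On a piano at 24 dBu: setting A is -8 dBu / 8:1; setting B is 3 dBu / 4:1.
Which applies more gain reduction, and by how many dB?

A: 32 dB over, compressed to 4 dB over, so 28 dB of GR.
B: 21 dB over, compressed to 5.25 dB over, so 15.75 dB of GR.
Difference: 12.25 dB in favour of A.

A, by 12.25 dB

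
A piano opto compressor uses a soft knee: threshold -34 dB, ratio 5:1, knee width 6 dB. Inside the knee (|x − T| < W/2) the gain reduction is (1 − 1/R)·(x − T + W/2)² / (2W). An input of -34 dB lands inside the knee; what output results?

x − T + W/2 = -34 − (-34) + 3 = 3.
GR = (1 − 1/5) × 3² / 12 = 0.8 × 9 / 12 = 0.6 dB.
Output = -34 − 0.6 = -34.6 dB.

-34.6 dB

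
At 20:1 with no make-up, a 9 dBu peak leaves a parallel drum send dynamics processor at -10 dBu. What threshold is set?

Gain reduction = 9 − (-10) = 19 dB; output overshoot = GR / (R − 1) = 19 / 19 = 1 dB.
Threshold = output − output overshoot = -10 − 1 = -11 dBu.

-11 dBu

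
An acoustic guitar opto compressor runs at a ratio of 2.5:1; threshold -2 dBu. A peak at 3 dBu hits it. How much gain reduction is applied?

3 dB

Overshoot = 3 − (-2) = 5 dB.
A 2.5:1 ratio leaves 2 dB of that excess.
Gain reduction = 5 − 2 = 3 dB.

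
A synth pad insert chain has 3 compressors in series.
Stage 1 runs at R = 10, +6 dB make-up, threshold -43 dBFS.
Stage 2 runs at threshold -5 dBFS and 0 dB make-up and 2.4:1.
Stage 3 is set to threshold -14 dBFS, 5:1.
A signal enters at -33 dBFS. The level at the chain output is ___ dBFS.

Stage 1: overshoot 10 dB → 10/10 = 1 dB → -42 dBFS; +6 dB make-up → -36 dBFS.
Stage 2: -36 dBFS ≤ -5 dBFS, so stage 2 doesn't engage; output -36 dBFS.
Stage 3: -36 dBFS ≤ -14 dBFS, so stage 3 doesn't engage; output -36 dBFS.

-36 dBFS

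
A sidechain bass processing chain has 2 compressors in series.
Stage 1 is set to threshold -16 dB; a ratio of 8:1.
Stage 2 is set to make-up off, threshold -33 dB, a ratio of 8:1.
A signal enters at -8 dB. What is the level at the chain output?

Stage 1: 8 dB above -16 dB, reduced 8:1 to 1 dB above → -15 dB.
Stage 2: 18 dB above -33 dB, reduced 8:1 to 2.25 dB above → -30.75 dB.

-30.75 dB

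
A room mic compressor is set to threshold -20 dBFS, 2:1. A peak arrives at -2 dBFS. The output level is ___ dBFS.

-11 dBFS

-2 dBFS sits 18 dB over threshold.
2:1 compression reduces that to 18/2 = 9 dB over.
So the level is -20 + 9 = -11 dBFS.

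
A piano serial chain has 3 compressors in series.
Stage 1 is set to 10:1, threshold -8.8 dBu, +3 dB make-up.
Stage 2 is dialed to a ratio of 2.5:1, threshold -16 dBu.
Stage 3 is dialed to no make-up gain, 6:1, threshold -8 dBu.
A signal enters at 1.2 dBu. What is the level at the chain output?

-11.52 dBu

Stage 1: 1.2 dBu is 10 dB over -8.8 dBu; at 10:1 that becomes 1 dB over, giving -7.8 dBu; +3 dB make-up → -4.8 dBu.
Stage 2: overshoot 11.2 dB → 11.2/2.5 = 4.48 dB → -11.52 dBu.
Stage 3: below threshold (-11.52 ≤ -8); passes unchanged; output -11.52 dBu.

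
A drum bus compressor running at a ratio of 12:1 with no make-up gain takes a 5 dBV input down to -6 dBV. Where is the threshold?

-7 dBV

Input is 12 dB above T (since output overshoot × R = input overshoot: (-6 − T)·12 = 5 − T gives T = -7 dBV).
Check: -7 + (5 − (-7))/12 = -7 + 1 = -6 dBV. ✓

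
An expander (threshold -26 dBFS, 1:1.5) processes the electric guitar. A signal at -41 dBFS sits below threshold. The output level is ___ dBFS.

The input is 15 dB below the -26 dBFS threshold.
A 1:1.5 expander multiplies undershoot by 1.5: 15 × 1.5 = 22.5 dB below threshold.
Output = -26 − 22.5 = -48.5 dBFS.

-48.5 dBFS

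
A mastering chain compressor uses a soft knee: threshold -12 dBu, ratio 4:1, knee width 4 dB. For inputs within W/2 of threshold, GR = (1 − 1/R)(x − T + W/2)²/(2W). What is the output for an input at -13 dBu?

-13.09375 dBu

x − T + W/2 = -13 − (-12) + 2 = 1.
GR = (1 − 1/4) × 1² / 8 = 0.75 × 1 / 8 = 0.09375 dB.
Output = -13 − 0.09375 = -13.09375 dBu.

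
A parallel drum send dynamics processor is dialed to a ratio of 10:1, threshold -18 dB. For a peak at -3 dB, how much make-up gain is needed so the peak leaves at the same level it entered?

13.5 dB

Without make-up, output = threshold + overshoot/10 = -18 + 1.5 = -16.5 dB.
Gap to target: 13.5 dB.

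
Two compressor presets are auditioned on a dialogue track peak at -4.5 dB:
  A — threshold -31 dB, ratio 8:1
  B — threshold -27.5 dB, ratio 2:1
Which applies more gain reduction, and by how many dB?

A, by 11.6875 dB

A: overshoot 26.5 dB → output overshoot 3.3125 dB → GR 23.1875 dB.
B: overshoot 23 dB → output overshoot 11.5 dB → GR 11.5 dB.
A reduces 11.6875 dB more.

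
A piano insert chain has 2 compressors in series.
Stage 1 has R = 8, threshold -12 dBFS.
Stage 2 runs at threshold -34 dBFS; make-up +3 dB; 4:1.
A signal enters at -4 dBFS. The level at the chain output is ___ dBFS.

Stage 1: 8 dB above -12 dBFS, reduced 8:1 to 1 dB above → -11 dBFS.
Stage 2: overshoot 23 dB → 23/4 = 5.75 dB → -28.25 dBFS; +3 dB make-up → -25.25 dBFS.

-25.25 dBFS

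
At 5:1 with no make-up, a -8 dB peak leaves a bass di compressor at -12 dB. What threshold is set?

-13 dB

Gain reduction = -8 − (-12) = 4 dB; output overshoot = GR / (R − 1) = 4 / 4 = 1 dB.
Threshold = output − output overshoot = -12 − 1 = -13 dB.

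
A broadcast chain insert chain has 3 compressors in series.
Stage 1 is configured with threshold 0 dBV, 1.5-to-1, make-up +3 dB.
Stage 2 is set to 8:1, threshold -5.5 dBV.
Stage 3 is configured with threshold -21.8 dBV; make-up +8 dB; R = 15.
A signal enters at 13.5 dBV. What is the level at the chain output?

Stage 1: 13.5 dBV is 13.5 dB over 0 dBV; at 1.5:1 that becomes 9 dB over, giving 9 dBV; +3 dB make-up → 12 dBV.
Stage 2: overshoot 17.5 dB → 17.5/8 = 2.1875 dB → -3.3125 dBV.
Stage 3: -3.3125 dBV is 18.4875 dB over -21.8 dBV; at 15:1 that becomes 1.2325 dB over, giving -20.5675 dBV; +8 dB make-up → -12.5675 dBV.

-12.5675 dBV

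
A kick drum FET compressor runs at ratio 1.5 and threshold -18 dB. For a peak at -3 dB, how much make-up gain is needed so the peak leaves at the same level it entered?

Without make-up, output = threshold + overshoot/1.5 = -18 + 10 = -8 dB.
Gap to target: 5 dB.

5 dB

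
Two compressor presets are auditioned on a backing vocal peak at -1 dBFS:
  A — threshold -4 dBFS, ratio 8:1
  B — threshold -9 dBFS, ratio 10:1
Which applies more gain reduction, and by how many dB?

A: GR = 3 − 3/8 = 2.625 dB.
B: GR = 8 − 8/10 = 7.2 dB.
B applies 4.575 dB more gain reduction.

B, by 4.575 dB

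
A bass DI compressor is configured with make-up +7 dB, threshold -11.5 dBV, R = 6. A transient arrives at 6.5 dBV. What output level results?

Overshoot: 6.5 − (-11.5) = 18 dB.
The 18 dB excess becomes 3 dB after 6:1 reduction.
That puts the output at -8.5 dBV; make-up adds 7 dB, giving -1.5 dBV.

-1.5 dBV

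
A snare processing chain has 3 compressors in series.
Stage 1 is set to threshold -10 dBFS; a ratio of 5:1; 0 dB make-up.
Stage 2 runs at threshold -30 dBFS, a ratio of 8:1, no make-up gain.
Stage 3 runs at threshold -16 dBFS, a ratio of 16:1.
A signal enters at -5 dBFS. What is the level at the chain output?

Stage 1: overshoot 5 dB → 5/5 = 1 dB → -9 dBFS.
Stage 2: 21 dB above -30 dBFS, reduced 8:1 to 2.625 dB above → -27.375 dBFS.
Stage 3: -27.375 dBFS is at or below the -16 dBFS threshold — no compression; output -27.375 dBFS.

-27.375 dBFS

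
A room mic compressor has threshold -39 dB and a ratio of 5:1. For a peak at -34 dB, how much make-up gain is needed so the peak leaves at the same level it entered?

Without make-up, output = threshold + overshoot/5 = -39 + 1 = -38 dB.
Gap to target: 4 dB.

4 dB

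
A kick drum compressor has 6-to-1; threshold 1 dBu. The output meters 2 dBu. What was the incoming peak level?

7 dBu

Post-compression overshoot = 2 − 1 = 1 dB.
Undo the ratio: input overshoot = 1 × 6 = 6 dB, giving input = 7 dBu.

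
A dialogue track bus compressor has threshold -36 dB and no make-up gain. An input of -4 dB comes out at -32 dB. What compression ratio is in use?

Input overshoot = -4 − (-36) = 32 dB; output overshoot = -32 − (-36) = 4 dB.
Ratio = 32 / 4 = 8.

8:1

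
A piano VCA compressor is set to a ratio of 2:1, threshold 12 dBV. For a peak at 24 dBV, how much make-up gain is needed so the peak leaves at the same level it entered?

6 dB

Without make-up, output = threshold + overshoot/2 = 12 + 6 = 18 dBV.
Gap to target: 6 dB.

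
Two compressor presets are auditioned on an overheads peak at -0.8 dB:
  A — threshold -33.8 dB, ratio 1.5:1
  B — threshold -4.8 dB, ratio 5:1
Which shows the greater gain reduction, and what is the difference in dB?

A: overshoot 33 dB → output overshoot 22 dB → GR 11 dB.
B: overshoot 4 dB → output overshoot 0.8 dB → GR 3.2 dB.
A applies 7.8 dB more gain reduction.

A, by 7.8 dB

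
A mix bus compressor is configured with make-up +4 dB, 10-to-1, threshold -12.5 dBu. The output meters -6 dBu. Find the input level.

Remove make-up: -6 − 4 = -10 dBu.
That's 2.5 dB above the -12.5 dBu threshold.
Input overshoot = R × output overshoot = 25 dB → input = -12.5 + 25 = 12.5 dBu.

12.5 dBu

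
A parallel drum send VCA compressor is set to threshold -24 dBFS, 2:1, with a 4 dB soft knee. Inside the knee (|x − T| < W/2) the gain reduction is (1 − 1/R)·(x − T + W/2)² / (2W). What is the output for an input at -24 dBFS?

-24.25 dBFS

x − T + W/2 = -24 − (-24) + 2 = 2.
GR = (1 − 1/2) × 2² / 8 = 0.5 × 4 / 8 = 0.25 dB.
Output = -24 − 0.25 = -24.25 dBFS.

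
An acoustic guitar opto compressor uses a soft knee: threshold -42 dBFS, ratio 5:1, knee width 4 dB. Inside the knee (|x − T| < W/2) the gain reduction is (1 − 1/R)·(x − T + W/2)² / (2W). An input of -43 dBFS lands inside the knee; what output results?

-43.1 dBFS

x − T + W/2 = -43 − (-42) + 2 = 1.
GR = (1 − 1/5) × 1² / 8 = 0.8 × 1 / 8 = 0.1 dB.
Output = -43 − 0.1 = -43.1 dBFS.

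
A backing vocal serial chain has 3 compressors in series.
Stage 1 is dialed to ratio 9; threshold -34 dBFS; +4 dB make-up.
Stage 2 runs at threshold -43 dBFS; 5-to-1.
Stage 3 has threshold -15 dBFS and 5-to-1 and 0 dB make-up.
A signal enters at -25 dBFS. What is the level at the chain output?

-40.2 dBFS

Stage 1: 9 dB above -34 dBFS, reduced 9:1 to 1 dB above → -33 dBFS; +4 dB make-up → -29 dBFS.
Stage 2: 14 dB above -43 dBFS, reduced 5:1 to 2.8 dB above → -40.2 dBFS.
Stage 3: -40.2 dBFS ≤ -15 dBFS, so stage 3 doesn't engage; output -40.2 dBFS.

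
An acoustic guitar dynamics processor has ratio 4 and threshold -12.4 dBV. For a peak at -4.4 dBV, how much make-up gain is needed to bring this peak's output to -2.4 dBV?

8 dB

Overshoot 8 dB → 8/4 = 2 dB after compression, so the compressed level is -12.4 + 2 = -10.4 dBV.
Make-up = target − compressed = -2.4 − (-10.4) = 8 dB.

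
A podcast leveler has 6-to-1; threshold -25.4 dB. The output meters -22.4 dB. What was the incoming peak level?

-7.4 dB

The compressed level sits -22.4 − (-25.4) = 3 dB over threshold.
Input overshoot = R × output overshoot = 18 dB → input = -25.4 + 18 = -7.4 dB.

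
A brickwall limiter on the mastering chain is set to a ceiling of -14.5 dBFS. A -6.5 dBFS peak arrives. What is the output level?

The limiter clamps the peak to its -14.5 dBFS ceiling.

-14.5 dBFS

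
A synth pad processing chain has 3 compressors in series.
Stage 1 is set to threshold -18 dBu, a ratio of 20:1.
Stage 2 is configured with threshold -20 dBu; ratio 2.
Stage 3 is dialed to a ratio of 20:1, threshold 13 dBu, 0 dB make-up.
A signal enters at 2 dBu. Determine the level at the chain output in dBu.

-18.5 dBu

Stage 1: 20 dB above -18 dBu, reduced 20:1 to 1 dB above → -17 dBu.
Stage 2: -17 dBu is 3 dB over -20 dBu; at 2:1 that becomes 1.5 dB over, giving -18.5 dBu.
Stage 3: -18.5 dBu is at or below the 13 dBu threshold — no compression; output -18.5 dBu.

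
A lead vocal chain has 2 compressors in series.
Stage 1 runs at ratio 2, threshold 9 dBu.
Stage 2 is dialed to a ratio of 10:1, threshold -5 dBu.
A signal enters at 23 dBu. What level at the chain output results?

-2.9 dBu

Stage 1: 23 dBu is 14 dB over 9 dBu; at 2:1 that becomes 7 dB over, giving 16 dBu.
Stage 2: overshoot 21 dB → 21/10 = 2.1 dB → -2.9 dBu.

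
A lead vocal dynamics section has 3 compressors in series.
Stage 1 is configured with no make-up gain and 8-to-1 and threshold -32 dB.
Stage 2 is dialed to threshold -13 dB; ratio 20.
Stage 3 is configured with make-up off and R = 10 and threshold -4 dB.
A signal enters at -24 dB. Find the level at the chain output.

Stage 1: 8 dB above -32 dB, reduced 8:1 to 1 dB above → -31 dB.
Stage 2: below threshold (-31 ≤ -13); passes unchanged; output -31 dB.
Stage 3: -31 dB is at or below the -4 dB threshold — no compression; output -31 dB.

-31 dB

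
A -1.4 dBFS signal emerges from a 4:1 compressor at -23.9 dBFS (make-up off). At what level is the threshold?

Let T be the threshold. Output overshoot = (input overshoot)/R, so -23.9 − T = (-1.4 − T)/4.
4·(-23.9 − T) = -1.4 − T → 3·T = -95.6 − (-1.4) = -94.2.
T = -94.2/3 = -31.4 dBFS.

-31.4 dBFS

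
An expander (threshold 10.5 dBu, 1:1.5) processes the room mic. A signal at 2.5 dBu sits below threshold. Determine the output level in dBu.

Undershoot = 10.5 − 2.5 = 8 dB.
At 1:1.5, that expands to 12 dB under threshold.
Output = 10.5 − 12 = -1.5 dBu.

-1.5 dBu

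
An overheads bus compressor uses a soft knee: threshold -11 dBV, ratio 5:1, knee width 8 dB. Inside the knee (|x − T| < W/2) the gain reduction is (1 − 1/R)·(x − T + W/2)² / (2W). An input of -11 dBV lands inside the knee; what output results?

-11.8 dBV

x − T + W/2 = -11 − (-11) + 4 = 4.
GR = (1 − 1/5) × 4² / 16 = 0.8 × 16 / 16 = 0.8 dB.
Output = -11 − 0.8 = -11.8 dBV.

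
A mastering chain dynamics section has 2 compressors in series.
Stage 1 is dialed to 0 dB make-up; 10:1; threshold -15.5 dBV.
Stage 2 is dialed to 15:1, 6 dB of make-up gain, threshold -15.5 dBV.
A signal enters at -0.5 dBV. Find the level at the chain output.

Stage 1: -0.5 dBV is 15 dB over -15.5 dBV; at 10:1 that becomes 1.5 dB over, giving -14 dBV.
Stage 2: -14 dBV is 1.5 dB over -15.5 dBV; at 15:1 that becomes 0.1 dB over, giving -15.4 dBV; +6 dB make-up → -9.4 dBV.

-9.4 dBV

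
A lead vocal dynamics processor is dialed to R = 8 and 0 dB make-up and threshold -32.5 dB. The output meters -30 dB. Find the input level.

-12.5 dB

The compressed level sits -30 − (-32.5) = 2.5 dB over threshold.
Before 8:1 compression the overshoot was 2.5 × 8 = 20 dB, so input = -32.5 + 20 = -12.5 dB.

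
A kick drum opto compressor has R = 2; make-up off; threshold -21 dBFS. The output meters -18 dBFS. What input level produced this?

The compressed level sits -18 − (-21) = 3 dB over threshold.
Undo the ratio: input overshoot = 3 × 2 = 6 dB, giving input = -15 dBFS.

-15 dBFS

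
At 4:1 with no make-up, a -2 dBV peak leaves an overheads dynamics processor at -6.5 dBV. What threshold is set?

-8 dBV

Gain reduction = -2 − (-6.5) = 4.5 dB; output overshoot = GR / (R − 1) = 4.5 / 3 = 1.5 dB.
Threshold = output − output overshoot = -6.5 − 1.5 = -8 dBV.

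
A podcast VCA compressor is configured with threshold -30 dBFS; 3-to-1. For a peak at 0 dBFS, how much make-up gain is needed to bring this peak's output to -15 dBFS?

5 dB

Without make-up, output = threshold + overshoot/3 = -30 + 10 = -20 dBFS.
Gap to target: 5 dB.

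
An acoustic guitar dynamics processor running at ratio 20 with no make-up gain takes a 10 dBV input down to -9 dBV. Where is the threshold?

Input is 20 dB above T (since output overshoot × R = input overshoot: (-9 − T)·20 = 10 − T gives T = -10 dBV).
Check: -10 + (10 − (-10))/20 = -10 + 1 = -9 dBV. ✓

-10 dBV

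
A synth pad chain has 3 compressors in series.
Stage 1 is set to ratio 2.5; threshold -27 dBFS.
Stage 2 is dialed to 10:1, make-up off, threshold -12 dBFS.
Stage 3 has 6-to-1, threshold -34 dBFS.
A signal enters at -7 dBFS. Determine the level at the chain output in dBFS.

Stage 1: overshoot 20 dB → 20/2.5 = 8 dB → -19 dBFS.
Stage 2: below threshold (-19 ≤ -12); passes unchanged; output -19 dBFS.
Stage 3: 15 dB above -34 dBFS, reduced 6:1 to 2.5 dB above → -31.5 dBFS.

-31.5 dBFS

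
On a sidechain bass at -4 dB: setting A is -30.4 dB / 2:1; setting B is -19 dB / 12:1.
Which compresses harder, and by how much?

A: 26.4 dB over, compressed to 13.2 dB over, so 13.2 dB of GR.
B: 15 dB over, compressed to 1.25 dB over, so 13.75 dB of GR.
B applies 0.55 dB more gain reduction.

B, by 0.55 dB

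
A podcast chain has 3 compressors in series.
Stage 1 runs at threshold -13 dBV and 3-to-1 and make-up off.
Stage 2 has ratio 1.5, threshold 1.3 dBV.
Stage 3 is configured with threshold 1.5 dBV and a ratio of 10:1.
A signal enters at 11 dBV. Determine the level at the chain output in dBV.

Stage 1: 11 dBV is 24 dB over -13 dBV; at 3:1 that becomes 8 dB over, giving -5 dBV.
Stage 2: below threshold (-5 ≤ 1.3); passes unchanged; output -5 dBV.
Stage 3: below threshold (-5 ≤ 1.5); passes unchanged; output -5 dBV.

-5 dBV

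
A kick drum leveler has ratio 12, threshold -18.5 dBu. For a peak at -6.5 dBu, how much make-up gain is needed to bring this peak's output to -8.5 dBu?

Overshoot 12 dB → 12/12 = 1 dB after compression, so the compressed level is -18.5 + 1 = -17.5 dBu.
Make-up = target − compressed = -8.5 − (-17.5) = 9 dB.

9 dB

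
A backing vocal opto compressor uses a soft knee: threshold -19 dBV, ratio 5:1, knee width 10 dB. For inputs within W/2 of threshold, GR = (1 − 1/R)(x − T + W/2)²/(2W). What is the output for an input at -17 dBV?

-18.96 dBV

x − T + W/2 = -17 − (-19) + 5 = 7.
GR = (1 − 1/5) × 7² / 20 = 0.8 × 49 / 20 = 1.96 dB.
Output = -17 − 1.96 = -18.96 dBV.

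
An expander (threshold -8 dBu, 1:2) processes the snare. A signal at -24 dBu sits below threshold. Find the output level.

Below threshold, a 1:2 expander applies gain = (2−1)×(T − x) of attenuation.
(2−1) × 16 = 16 dB, so output = -24 − 16 = -40 dBu.

-40 dBu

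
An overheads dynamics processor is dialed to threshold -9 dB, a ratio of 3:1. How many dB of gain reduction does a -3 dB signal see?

Overshoot = -3 − (-9) = 6 dB.
After 3:1 compression the overshoot becomes 6/3 = 2 dB.
GR = overshoot in − overshoot out = 6 − 2 = 4 dB.

4 dB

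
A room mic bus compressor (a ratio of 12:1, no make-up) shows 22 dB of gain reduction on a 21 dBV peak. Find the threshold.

-3 dBV

Let T be the threshold. Output overshoot = (input overshoot)/R, so -1 − T = (21 − T)/12.
12·(-1 − T) = 21 − T → 11·T = -12 − 21 = -33.
T = -33/11 = -3 dBV.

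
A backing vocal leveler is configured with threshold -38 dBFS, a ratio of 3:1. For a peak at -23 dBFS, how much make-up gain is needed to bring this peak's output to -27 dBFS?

The peak compresses to -38 + 15/3 = -33 dBFS.
To reach -27 dBFS requires -27 − (-33) = 6 dB of make-up.

6 dB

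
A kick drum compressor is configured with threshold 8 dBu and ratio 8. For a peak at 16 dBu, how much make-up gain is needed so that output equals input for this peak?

The peak compresses to 8 + 8/8 = 9 dBu.
To reach 16 dBu requires 16 − 9 = 7 dB of make-up.

7 dB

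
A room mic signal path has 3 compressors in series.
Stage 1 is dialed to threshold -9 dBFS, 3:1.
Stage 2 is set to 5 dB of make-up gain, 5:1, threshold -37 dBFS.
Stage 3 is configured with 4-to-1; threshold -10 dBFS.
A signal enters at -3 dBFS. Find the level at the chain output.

Stage 1: overshoot 6 dB → 6/3 = 2 dB → -7 dBFS.
Stage 2: 30 dB above -37 dBFS, reduced 5:1 to 6 dB above → -31 dBFS; +5 dB make-up → -26 dBFS.
Stage 3: -26 dBFS is at or below the -10 dBFS threshold — no compression; output -26 dBFS.

-26 dBFS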